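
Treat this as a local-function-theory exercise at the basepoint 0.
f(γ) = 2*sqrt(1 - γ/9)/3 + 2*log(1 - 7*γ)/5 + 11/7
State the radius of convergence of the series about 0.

Branch term (2/5)*log(1 - γ/(1/7)): its argument vanishes at γ = 1/7, a logarithmic branch point, modulus 1/7.
Branch term (2/3)*sqrt(1 - γ/(9)): its argument vanishes at γ = 9, a square-root branch point, modulus 9.
The radius of convergence is the smallest modulus among the singular points: 1/7.

The radius of convergence is 1/7.


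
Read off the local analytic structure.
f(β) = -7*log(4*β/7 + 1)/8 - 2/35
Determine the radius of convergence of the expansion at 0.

The radius of convergence is 7/4.

Branch term (-7/8)*log(1 - β/(-7/4)): its argument vanishes at β = -7/4, a logarithmic branch point, modulus 7/4.
The radius of convergence is the smallest modulus among the singular points: 7/4.


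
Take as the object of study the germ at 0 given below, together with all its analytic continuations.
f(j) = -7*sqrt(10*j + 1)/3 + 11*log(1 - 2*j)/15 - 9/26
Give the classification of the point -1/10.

The term (-7/3)*sqrt(1 - j/(-1/10)) has argument 1 - -1/10/(-1/10) = 0 at -1/10: a square-root (algebraic, two-sheeted) branch point; the remaining terms are analytic or single-valued there.

The point is an algebraic (square-root) branch point.


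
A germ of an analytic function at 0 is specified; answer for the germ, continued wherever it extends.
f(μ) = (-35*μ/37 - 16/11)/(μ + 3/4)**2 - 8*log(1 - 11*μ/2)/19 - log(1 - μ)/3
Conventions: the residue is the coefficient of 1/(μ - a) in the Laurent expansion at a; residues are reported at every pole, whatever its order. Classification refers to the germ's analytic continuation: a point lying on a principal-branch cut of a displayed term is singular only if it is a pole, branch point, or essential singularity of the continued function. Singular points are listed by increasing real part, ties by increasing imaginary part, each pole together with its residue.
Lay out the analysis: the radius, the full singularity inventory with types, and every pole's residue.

Denominator factor (μ + 3/4)^2: pole of order 2 at -3/4, modulus 3/4.
Branch term (-1/3)*log(1 - μ/(1)): its argument vanishes at μ = 1, a logarithmic branch point, modulus 1.
Branch term (-8/19)*log(1 - μ/(2/11)): its argument vanishes at μ = 2/11, a logarithmic branch point, modulus 2/11.
The radius of convergence is the smallest modulus among the singular points: 2/11.
The branch terms are analytic at -3/4 and contribute nothing to the residue; only the rational part matters.
At the order-2 pole -3/4 set g(μ) = (μ - (-3/4))^2*(rational part) = -35*μ/37 - 16/11.
Order-2 pole: residue = g'(a); g'(-3/4) = -35/37, so the residue is -35/37.
List the singular points by increasing real part (a conjugate pair: the negative imaginary part first).

Radius of convergence at 0: 2/11.
At -3/4: a pole of order 2; residue -35/37.
At 2/11: a logarithmic branch point.
At 1: a logarithmic branch point.


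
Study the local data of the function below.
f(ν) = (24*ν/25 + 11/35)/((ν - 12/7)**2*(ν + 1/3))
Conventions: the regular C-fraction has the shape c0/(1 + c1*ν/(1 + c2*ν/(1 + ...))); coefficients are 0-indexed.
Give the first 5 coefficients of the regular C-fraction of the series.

The regular C-fraction coefficients are [77/240, -403/330, 19117/40920, 21080675/26414232, 5514443928/1943966765].

Taylor coefficients (expand at 0): a_0 = 77/240, a_1 = 2821/7200, a_2 = 17017/57600, a_3 = 47803/129600, a_4 = -3550939/24883200.
c0 = a_0 = 77/240. Peel one level at a time: if S = 1 + c*ν/S' with S'(0) = 1, then c is the ν-coefficient of S and S' = c*ν/(S - 1).
S_1 = c0/f = 1 + (-403/330)*ν + (248521/435600)*ν^2 + ...; c1 = -403/330.
S_2 = c1*ν/(S_1 - 1) = 1 + (19117/40920)*ν + (-2682995/7195968)*ν^2 + ...; c2 = 19117/40920.
S_3 = c2*ν/(S_2 - 1) = 1 + (21080675/26414232)*ν + (-2853576495/1260463009)*ν^2 + ...; c3 = 21080675/26414232.
S_4 = c3*ν/(S_3 - 1) = 1 + (5514443928/1943966765)*ν + ...; c4 = 5514443928/1943966765.


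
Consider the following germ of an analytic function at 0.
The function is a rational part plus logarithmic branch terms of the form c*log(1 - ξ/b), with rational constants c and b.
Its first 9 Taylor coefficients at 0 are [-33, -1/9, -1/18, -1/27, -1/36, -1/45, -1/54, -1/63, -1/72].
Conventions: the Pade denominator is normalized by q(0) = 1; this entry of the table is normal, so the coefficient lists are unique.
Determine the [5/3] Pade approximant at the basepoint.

Taylor coefficients needed (read off): a_0 = -33, a_1 = -1/9, a_2 = -1/18, a_3 = -1/27, a_4 = -1/36, a_5 = -1/45, a_6 = -1/54, a_7 = -1/63, a_8 = -1/72.
Write the denominator as Q(ξ) = 1 + q1*ξ + q2*ξ^2 + q3*ξ^3. Requiring Q*f - P = O(ξ^9) with deg P <= 5 kills the coefficients of ξ^6..ξ^8 in Q*f:
  ξ^6: a_6 + q1*a_5 + q2*a_4 + q3*a_3 = 0, i.e. -1/54 + (-1/45)*q1 + (-1/36)*q2 + (-1/27)*q3 = 0.
  ξ^7: a_7 + q1*a_6 + q2*a_5 + q3*a_4 = 0, i.e. -1/63 + (-1/54)*q1 + (-1/45)*q2 + (-1/36)*q3 = 0.
  ξ^8: a_8 + q1*a_7 + q2*a_6 + q3*a_5 = 0, i.e. -1/72 + (-1/63)*q1 + (-1/54)*q2 + (-1/45)*q3 = 0.
Solving this linear system: q1 = -15/8, q2 = 15/14, q3 = -5/28.
The numerator is Q*f truncated at degree 5: P0 = a_0 = -33; P1 = a_1 + q1*a_0 = 4447/72; P2 = a_2 + q1*a_1 + q2*a_0 = -17743/504; P3 = a_3 + q1*a_2 + q2*a_1 + q3*a_0 = 17663/3024; P4 = a_4 + q1*a_3 + q2*a_2 + q3*a_1 = 1/504; P5 = a_5 + q1*a_4 + q2*a_3 + q3*a_2 = 1/10080.

The Pade approximant has numerator coefficients [-33, 4447/72, -17743/504, 17663/3024, 1/504, 1/10080]; denominator coefficients [1, -15/8, 15/14, -5/28].


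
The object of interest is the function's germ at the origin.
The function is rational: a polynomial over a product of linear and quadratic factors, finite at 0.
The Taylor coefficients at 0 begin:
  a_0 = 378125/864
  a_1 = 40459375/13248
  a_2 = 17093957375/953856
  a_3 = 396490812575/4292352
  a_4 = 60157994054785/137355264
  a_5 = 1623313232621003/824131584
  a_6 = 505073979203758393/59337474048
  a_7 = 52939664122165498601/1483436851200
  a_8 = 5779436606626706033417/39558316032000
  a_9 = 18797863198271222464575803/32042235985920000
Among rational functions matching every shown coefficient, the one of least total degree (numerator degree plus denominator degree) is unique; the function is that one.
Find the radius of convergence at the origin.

No rational of total degree below 8 reproduces all 10 coefficients; solving the [1/7] Pade equations on them gives f(β) = (-40*β/23 - 25/4)/((β - 3/10)**3*(β**2 + 6*β/5 + 8/11)**2), whose expansion matches every shown term.
Denominator factor (β - 3/10)^3: pole of order 3 at 3/10, modulus 3/10.
Denominator factor (β**2 + 6*β/5 + 8/11)^2: discriminant -404/275, complex-conjugate roots (-3/5) + ((1/55)*sqrt(1111))*i and (-3/5) - ((1/55)*sqrt(1111))*i; poles of order 2, moduli (2/11)*sqrt(22) and (2/11)*sqrt(22).
The radius of convergence is the smallest modulus among the singular points: 3/10.

The radius of convergence is 3/10.


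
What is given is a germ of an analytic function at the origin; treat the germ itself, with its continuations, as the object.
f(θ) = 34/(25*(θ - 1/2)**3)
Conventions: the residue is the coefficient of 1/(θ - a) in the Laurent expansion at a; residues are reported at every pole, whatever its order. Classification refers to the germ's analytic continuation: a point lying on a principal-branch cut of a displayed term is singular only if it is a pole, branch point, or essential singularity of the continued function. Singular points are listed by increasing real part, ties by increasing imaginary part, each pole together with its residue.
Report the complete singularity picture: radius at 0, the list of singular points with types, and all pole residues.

Radius of convergence at 0: 1/2.
At 1/2: a pole of order 3; residue 0.

Denominator factor (θ - 1/2)^3: pole of order 3 at 1/2, modulus 1/2.
The radius of convergence is the smallest modulus among the singular points: 1/2.
At the order-3 pole 1/2 set g(θ) = (θ - (1/2))^3*f(θ) = 34/25.
Order-3 pole: residue = g''(a)/2; g''(1/2) = 0, so the residue is 0.


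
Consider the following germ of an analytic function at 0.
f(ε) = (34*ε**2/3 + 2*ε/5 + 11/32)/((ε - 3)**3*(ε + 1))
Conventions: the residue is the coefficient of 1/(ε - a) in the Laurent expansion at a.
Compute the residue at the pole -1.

The residue is -5413/30720.

At the order-1 pole -1 set g(ε) = (ε - (-1))*f(ε) = (34*ε**2/3 + 2*ε/5 + 11/32)/(ε - 3)**3.
Simple pole: residue = g(a) at a = -1, which is -5413/30720.


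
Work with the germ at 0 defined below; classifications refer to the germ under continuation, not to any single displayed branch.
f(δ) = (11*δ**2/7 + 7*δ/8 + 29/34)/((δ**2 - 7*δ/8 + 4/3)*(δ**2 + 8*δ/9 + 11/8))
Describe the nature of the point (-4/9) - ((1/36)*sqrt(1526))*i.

The point is a pole of order 1.

The denominator factor δ**2 + 8*δ/9 + 11/8 vanishes at (-4/9) - ((1/36)*sqrt(1526))*i and appears to the power 1; the numerator there equals (-82961/77112) + ((263/18144)*sqrt(1526))*i, nonzero, and no other factor vanishes.
Hence a pole whose order is the multiplicity, 1.


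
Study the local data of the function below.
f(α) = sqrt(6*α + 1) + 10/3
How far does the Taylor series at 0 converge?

Branch term (1)*sqrt(1 - α/(-1/6)): its argument vanishes at α = -1/6, a square-root branch point, modulus 1/6.
The radius of convergence is the smallest modulus among the singular points: 1/6.

The radius of convergence is 1/6.


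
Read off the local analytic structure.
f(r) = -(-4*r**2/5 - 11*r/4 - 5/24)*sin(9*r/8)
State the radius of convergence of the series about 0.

The radius of convergence is infinite.

The factor -sin(9*r/8) is entire and contributes no finite singular point.
The polynomial part has no poles.
No finite singular points: the Taylor series at 0 converges everywhere.


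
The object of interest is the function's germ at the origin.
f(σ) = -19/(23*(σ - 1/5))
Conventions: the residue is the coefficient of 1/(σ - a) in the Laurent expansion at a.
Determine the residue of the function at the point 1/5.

At the order-1 pole 1/5 set g(σ) = (σ - (1/5))*f(σ) = -19/23.
Simple pole: residue = g(a) at a = 1/5, which is -19/23.

The residue is -19/23.


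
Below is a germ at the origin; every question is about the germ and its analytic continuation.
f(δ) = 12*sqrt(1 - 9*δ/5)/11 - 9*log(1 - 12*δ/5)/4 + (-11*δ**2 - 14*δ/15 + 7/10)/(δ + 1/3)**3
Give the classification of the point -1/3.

The denominator factor δ + 1/3 vanishes at -1/3 and appears to the power 3; the numerator there equals -19/90, nonzero, and no other factor vanishes.
The branch terms are analytic at this point.
Hence a pole whose order is the multiplicity, 3.

The point is a pole of order 3.


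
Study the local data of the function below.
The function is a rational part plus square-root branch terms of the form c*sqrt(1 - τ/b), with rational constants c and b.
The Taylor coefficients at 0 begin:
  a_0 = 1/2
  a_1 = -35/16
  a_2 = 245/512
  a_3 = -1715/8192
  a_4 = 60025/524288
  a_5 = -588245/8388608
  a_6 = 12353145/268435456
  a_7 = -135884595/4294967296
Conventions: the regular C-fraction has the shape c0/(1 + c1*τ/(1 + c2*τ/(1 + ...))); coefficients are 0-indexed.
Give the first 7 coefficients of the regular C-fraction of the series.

Taylor coefficients (read off): a_0 = 1/2, a_1 = -35/16, a_2 = 245/512, a_3 = -1715/8192, a_4 = 60025/524288, a_5 = -588245/8388608, a_6 = 12353145/268435456.
c0 = a_0 = 1/2. Peel one level at a time: if S = 1 + c*τ/S' with S'(0) = 1, then c is the τ-coefficient of S and S' = c*τ/(S - 1).
S_1 = c0/f = 1 + (35/8)*τ + (4655/256)*τ^2 + ...; c1 = 35/8.
S_2 = c1*τ/(S_1 - 1) = 1 + (-133/32)*τ + (-49/1024)*τ^2 + ...; c2 = -133/32.
S_3 = c2*τ/(S_2 - 1) = 1 + (-7/608)*τ + (1911/369664)*τ^2 + ...; c3 = -7/608.
S_4 = c3*τ/(S_3 - 1) = 1 + (273/608)*τ + (-49/1024)*τ^2 + ...; c4 = 273/608.
S_5 = c4*τ/(S_4 - 1) = 1 + (133/1248)*τ + (-54929/1557504)*τ^2 + ...; c5 = 133/1248.
S_6 = c5*τ/(S_5 - 1) = 1 + (413/1248)*τ + ...; c6 = 413/1248.

The regular C-fraction coefficients are [1/2, 35/8, -133/32, -7/608, 273/608, 133/1248, 413/1248].


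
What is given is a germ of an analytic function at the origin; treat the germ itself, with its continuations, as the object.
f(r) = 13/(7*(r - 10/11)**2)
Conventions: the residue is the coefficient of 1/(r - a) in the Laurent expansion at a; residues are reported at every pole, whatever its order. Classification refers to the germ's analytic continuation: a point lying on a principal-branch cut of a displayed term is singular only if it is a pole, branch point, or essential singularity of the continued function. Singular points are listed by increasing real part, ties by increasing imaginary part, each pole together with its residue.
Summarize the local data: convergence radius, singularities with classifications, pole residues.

Denominator factor (r - 10/11)^2: pole of order 2 at 10/11, modulus 10/11.
The radius of convergence is the smallest modulus among the singular points: 10/11.
At the order-2 pole 10/11 set g(r) = (r - (10/11))^2*f(r) = 13/7.
Order-2 pole: residue = g'(a); g'(10/11) = 0, so the residue is 0.

Radius of convergence at 0: 10/11.
At 10/11: a pole of order 2; residue 0.


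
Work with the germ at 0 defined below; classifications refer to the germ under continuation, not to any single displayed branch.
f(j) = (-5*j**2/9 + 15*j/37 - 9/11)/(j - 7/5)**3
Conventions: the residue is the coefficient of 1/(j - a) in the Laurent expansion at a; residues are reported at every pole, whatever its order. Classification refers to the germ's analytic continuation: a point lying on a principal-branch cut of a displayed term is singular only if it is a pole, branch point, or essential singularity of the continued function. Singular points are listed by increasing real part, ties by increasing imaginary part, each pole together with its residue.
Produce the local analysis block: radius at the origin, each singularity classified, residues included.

Radius of convergence at 0: 7/5.
At 7/5: a pole of order 3; residue -5/9.

Denominator factor (j - 7/5)^3: pole of order 3 at 7/5, modulus 7/5.
The radius of convergence is the smallest modulus among the singular points: 7/5.
At the order-3 pole 7/5 set g(j) = (j - (7/5))^3*f(j) = -5*j**2/9 + 15*j/37 - 9/11.
Order-3 pole: residue = g''(a)/2; g''(7/5) = -10/9, so the residue is -5/9.


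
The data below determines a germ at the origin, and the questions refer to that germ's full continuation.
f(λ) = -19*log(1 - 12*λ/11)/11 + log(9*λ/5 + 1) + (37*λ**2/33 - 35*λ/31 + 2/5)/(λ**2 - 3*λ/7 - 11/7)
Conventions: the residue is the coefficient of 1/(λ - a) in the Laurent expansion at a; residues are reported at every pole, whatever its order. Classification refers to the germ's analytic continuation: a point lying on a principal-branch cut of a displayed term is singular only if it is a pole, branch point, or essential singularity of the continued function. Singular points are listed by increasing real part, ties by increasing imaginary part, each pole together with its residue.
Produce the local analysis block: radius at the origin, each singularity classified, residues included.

Radius of convergence at 0: 5/9.
At 3/14 - (1/14)*sqrt(317): a pole of order 1; residue -774/2387 - (507019/11350185)*sqrt(317).
At -5/9: a logarithmic branch point.
At 11/12: a logarithmic branch point.
At 3/14 + (1/14)*sqrt(317): a pole of order 1; residue -774/2387 + (507019/11350185)*sqrt(317).


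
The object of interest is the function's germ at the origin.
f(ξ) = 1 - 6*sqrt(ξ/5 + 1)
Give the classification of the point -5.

The point is an algebraic (square-root) branch point.

The term (-6)*sqrt(1 - ξ/(-5)) has argument 1 - -5/(-5) = 0 at -5: a square-root (algebraic, two-sheeted) branch point; the remaining terms are analytic or single-valued there.


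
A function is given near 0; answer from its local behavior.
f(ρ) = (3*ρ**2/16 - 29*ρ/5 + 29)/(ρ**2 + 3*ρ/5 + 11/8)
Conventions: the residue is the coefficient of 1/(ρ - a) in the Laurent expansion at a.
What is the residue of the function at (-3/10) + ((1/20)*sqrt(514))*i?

The factor ρ**2 + 3*ρ/5 + 11/8 splits as (ρ - a)(ρ - a') with a = (-3/10) + ((1/20)*sqrt(514))*i, a' = (-3/10) - ((1/20)*sqrt(514))*i. At the order-1 pole a set g(ρ) = (ρ - a)*f(ρ) = [3*ρ**2/16 - 29*ρ/5 + 29] / (ρ - a').
Simple pole: residue = g(a) at a = (-3/10) + ((1/20)*sqrt(514))*i, which is (-473/160) - ((97651/164480)*sqrt(514))*i.

The residue is (-473/160) - ((97651/164480)*sqrt(514))*i.


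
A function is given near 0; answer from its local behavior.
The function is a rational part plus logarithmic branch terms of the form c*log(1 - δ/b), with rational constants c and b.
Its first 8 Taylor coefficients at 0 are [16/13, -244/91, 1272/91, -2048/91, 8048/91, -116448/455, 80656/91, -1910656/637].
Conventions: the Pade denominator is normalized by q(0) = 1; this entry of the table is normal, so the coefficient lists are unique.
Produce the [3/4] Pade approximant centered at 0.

The Pade approximant has numerator coefficients [16/13, 444398508/282691747, 23674718376/13851895603, 129152325924/5327652155]; denominator coefficients [1, 526043512/152218633, -371363981/152218633, -715563462/108727595, 3581252652/761093165].


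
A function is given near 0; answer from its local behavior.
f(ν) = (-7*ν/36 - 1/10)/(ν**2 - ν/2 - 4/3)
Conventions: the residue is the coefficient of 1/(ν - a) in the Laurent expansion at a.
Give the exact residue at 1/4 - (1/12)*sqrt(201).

The factor ν**2 - ν/2 - 4/3 splits as (ν - a)(ν - a') with a = 1/4 - (1/12)*sqrt(201), a' = 1/4 + (1/12)*sqrt(201). At the order-1 pole a set g(ν) = (ν - a)*f(ν) = [-7*ν/36 - 1/10] / (ν - a').
Simple pole: residue = g(a) at a = 1/4 - (1/12)*sqrt(201), which is -7/72 + (107/24120)*sqrt(201).

The residue is -7/72 + (107/24120)*sqrt(201).


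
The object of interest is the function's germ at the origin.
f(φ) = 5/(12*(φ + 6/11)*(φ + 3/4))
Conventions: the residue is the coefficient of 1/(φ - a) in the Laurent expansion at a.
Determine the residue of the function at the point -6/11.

At the order-1 pole -6/11 set g(φ) = (φ - (-6/11))*f(φ) = 5/(12*(φ + 3/4)).
Simple pole: residue = g(a) at a = -6/11, which is 55/27.

The residue is 55/27.


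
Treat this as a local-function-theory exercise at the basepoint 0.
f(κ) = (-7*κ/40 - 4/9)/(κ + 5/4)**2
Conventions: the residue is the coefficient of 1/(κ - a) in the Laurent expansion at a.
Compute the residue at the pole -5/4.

At the order-2 pole -5/4 set g(κ) = (κ - (-5/4))^2*f(κ) = -7*κ/40 - 4/9.
Order-2 pole: residue = g'(a); g'(-5/4) = -7/40, so the residue is -7/40.

The residue is -7/40.


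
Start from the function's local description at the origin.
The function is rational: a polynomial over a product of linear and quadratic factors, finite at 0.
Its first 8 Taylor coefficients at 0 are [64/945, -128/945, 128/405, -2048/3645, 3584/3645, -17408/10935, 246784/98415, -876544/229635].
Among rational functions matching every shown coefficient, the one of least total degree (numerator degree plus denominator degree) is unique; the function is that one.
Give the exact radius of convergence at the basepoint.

No rational of total degree below 6 reproduces all 8 coefficients; solving the [0/6] Pade equations on them gives f(u) = -8/(35*(u**2 - u - 3/2)**3), whose expansion matches every shown term.
Denominator factor (u**2 - u - 3/2)^3: discriminant 7, real irrational roots 1/2 + (1/2)*sqrt(7) and 1/2 - (1/2)*sqrt(7); poles of order 3, moduli 1/2 + (1/2)*sqrt(7) and -1/2 + (1/2)*sqrt(7).
The radius of convergence is the smallest modulus among the singular points: -1/2 + (1/2)*sqrt(7).

The radius of convergence is -1/2 + (1/2)*sqrt(7).


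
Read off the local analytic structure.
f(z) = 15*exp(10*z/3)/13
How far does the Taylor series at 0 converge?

The factor exp(10*z/3) is entire and contributes no finite singular point.
The polynomial part has no poles.
No finite singular points: the Taylor series at 0 converges everywhere.

The radius of convergence is infinite.


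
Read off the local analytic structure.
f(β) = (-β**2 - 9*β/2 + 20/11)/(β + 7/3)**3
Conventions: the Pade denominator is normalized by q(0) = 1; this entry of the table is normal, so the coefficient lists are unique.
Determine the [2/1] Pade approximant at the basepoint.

Taylor coefficients needed (expand at 0): a_0 = 540/3773, a_1 = -28431/52822, a_2 = 197613/369754, a_3 = -520020/1294139.
Write the denominator as Q(β) = 1 + q1*β. Requiring Q*f - P = O(β^4) with deg P <= 2 kills the coefficients of β^3..β^3 in Q*f:
  β^3: a_3 + q1*a_2 = 0, i.e. -520020/1294139 + (197613/369754)*q1 = 0.
Solving this linear system: q1 = 38520/51233.
The numerator is Q*f truncated at degree 2: P0 = a_0 = 540/3773; P1 = a_1 + q1*a_0 = -166484889/386604218; P2 = a_2 + q1*a_1 = 27012879/208171502.

The Pade approximant has numerator coefficients [540/3773, -166484889/386604218, 27012879/208171502]; denominator coefficients [1, 38520/51233].


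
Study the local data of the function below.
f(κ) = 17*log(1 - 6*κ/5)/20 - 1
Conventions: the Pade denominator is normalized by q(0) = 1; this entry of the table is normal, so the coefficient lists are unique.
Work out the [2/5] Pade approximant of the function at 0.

The Pade approximant has numerator coefficients [-1, 10989579/26898550, 69136167/134492750]; denominator coefficients [1, -768522/537971, 4452738/13449275, 3159144/67246375, 13859964/1681159375, 60602688/8405796875].

Taylor coefficients needed (expand at 0): a_0 = -1, a_1 = -51/50, a_2 = -153/250, a_3 = -306/625, a_4 = -1377/3125, a_5 = -33048/78125, a_6 = -33048/78125, a_7 = -1189728/2734375.
Write the denominator as Q(κ) = 1 + q1*κ + q2*κ^2 + q3*κ^3 + q4*κ^4 + q5*κ^5. Requiring Q*f - P = O(κ^8) with deg P <= 2 kills the coefficients of κ^3..κ^7 in Q*f:
  κ^3: a_3 + q1*a_2 + q2*a_1 + q3*a_0 = 0, i.e. -306/625 + (-153/250)*q1 + (-51/50)*q2 + (-1)*q3 = 0.
  κ^4: a_4 + q1*a_3 + q2*a_2 + q3*a_1 + q4*a_0 = 0, i.e. -1377/3125 + (-306/625)*q1 + (-153/250)*q2 + (-51/50)*q3 + (-1)*q4 = 0.
  κ^5: a_5 + q1*a_4 + q2*a_3 + q3*a_2 + q4*a_1 + q5*a_0 = 0, i.e. -33048/78125 + (-1377/3125)*q1 + (-306/625)*q2 + (-153/250)*q3 + (-51/50)*q4 + (-1)*q5 = 0.
  κ^6: a_6 + q1*a_5 + q2*a_4 + q3*a_3 + q4*a_2 + q5*a_1 = 0, i.e. -33048/78125 + (-33048/78125)*q1 + (-1377/3125)*q2 + (-306/625)*q3 + (-153/250)*q4 + (-51/50)*q5 = 0.
  κ^7: a_7 + q1*a_6 + q2*a_5 + q3*a_4 + q4*a_3 + q5*a_2 = 0, i.e. -1189728/2734375 + (-33048/78125)*q1 + (-33048/78125)*q2 + (-1377/3125)*q3 + (-306/625)*q4 + (-153/250)*q5 = 0.
Solving this linear system: q1 = -768522/537971, q2 = 4452738/13449275, q3 = 3159144/67246375, q4 = 13859964/1681159375, q5 = 60602688/8405796875.
The numerator is Q*f truncated at degree 2: P0 = a_0 = -1; P1 = a_1 + q1*a_0 = 10989579/26898550; P2 = a_2 + q1*a_1 + q2*a_0 = 69136167/134492750.


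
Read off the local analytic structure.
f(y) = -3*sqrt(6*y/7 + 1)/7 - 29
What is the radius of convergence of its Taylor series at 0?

The radius of convergence is 7/6.

Branch term (-3/7)*sqrt(1 - y/(-7/6)): its argument vanishes at y = -7/6, a square-root branch point, modulus 7/6.
The radius of convergence is the smallest modulus among the singular points: 7/6.


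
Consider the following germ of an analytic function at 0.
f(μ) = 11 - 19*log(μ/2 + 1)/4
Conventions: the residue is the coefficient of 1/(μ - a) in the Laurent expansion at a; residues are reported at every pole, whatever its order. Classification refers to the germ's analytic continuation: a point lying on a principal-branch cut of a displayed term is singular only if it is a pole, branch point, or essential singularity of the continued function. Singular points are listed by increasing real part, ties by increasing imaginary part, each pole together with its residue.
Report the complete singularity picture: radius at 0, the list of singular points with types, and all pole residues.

Branch term (-19/4)*log(1 - μ/(-2)): its argument vanishes at μ = -2, a logarithmic branch point, modulus 2.
The radius of convergence is the smallest modulus among the singular points: 2.

Radius of convergence at 0: 2.
At -2: a logarithmic branch point.


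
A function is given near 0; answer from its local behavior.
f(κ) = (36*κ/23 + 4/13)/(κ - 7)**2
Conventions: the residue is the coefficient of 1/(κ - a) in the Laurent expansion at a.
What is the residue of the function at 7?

At the order-2 pole 7 set g(κ) = (κ - (7))^2*f(κ) = 36*κ/23 + 4/13.
Order-2 pole: residue = g'(a); g'(7) = 36/23, so the residue is 36/23.

The residue is 36/23.


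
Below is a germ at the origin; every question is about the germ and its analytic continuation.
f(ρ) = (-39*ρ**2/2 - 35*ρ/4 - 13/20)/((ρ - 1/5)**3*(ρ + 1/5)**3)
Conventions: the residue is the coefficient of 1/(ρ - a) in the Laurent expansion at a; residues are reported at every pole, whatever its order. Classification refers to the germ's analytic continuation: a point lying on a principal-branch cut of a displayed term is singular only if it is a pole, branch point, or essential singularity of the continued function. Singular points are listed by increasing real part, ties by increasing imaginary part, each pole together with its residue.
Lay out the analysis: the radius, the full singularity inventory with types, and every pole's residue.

Radius of convergence at 0: 1/5.
At -1/5: a pole of order 3; residue 14625/64.
At 1/5: a pole of order 3; residue -14625/64.

Denominator factor (ρ - 1/5)^3: pole of order 3 at 1/5, modulus 1/5.
Denominator factor (ρ + 1/5)^3: pole of order 3 at -1/5, modulus 1/5.
The radius of convergence is the smallest modulus among the singular points: 1/5.
At the order-3 pole -1/5 set g(ρ) = (ρ - (-1/5))^3*f(ρ) = (-39*ρ**2/2 - 35*ρ/4 - 13/20)/(ρ - 1/5)**3.
Order-3 pole: residue = g''(a)/2; g''(-1/5) = 14625/32, so the residue is 14625/64.
At the order-3 pole 1/5 set g(ρ) = (ρ - (1/5))^3*f(ρ) = (-39*ρ**2/2 - 35*ρ/4 - 13/20)/(ρ + 1/5)**3.
Order-3 pole: residue = g''(a)/2; g''(1/5) = -14625/32, so the residue is -14625/64.
List the singular points by increasing real part (a conjugate pair: the negative imaginary part first).


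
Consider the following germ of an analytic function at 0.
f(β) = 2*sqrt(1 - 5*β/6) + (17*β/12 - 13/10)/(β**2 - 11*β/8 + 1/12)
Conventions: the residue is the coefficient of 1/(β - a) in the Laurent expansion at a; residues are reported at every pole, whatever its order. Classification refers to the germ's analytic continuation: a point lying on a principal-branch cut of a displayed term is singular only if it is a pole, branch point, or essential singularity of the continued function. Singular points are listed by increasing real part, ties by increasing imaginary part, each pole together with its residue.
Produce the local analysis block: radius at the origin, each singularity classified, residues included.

Denominator factor (β**2 - 11*β/8 + 1/12): discriminant 299/192, real irrational roots 11/16 + (1/48)*sqrt(897) and 11/16 - (1/48)*sqrt(897); poles of order 1, moduli 11/16 + (1/48)*sqrt(897) and 11/16 - (1/48)*sqrt(897).
Branch term (2)*sqrt(1 - β/(6/5)): its argument vanishes at β = 6/5, a square-root branch point, modulus 6/5.
The radius of convergence is the smallest modulus among the singular points: 11/16 - (1/48)*sqrt(897).
The branch term is analytic at 11/16 - (1/48)*sqrt(897) and contributes nothing to the residue; only the rational part matters.
The factor β**2 - 11*β/8 + 1/12 splits as (β - a)(β - a') with a = 11/16 - (1/48)*sqrt(897), a' = 11/16 + (1/48)*sqrt(897). At the order-1 pole a set g(β) = (β - a)*(rational part) = [17*β/12 - 13/10] / (β - a').
Simple pole: residue = g(a) at a = 11/16 - (1/48)*sqrt(897), which is 17/24 + (313/35880)*sqrt(897).
The branch term is analytic at 11/16 + (1/48)*sqrt(897) and contributes nothing to the residue; only the rational part matters.
The factor β**2 - 11*β/8 + 1/12 splits as (β - a)(β - a') with a = 11/16 + (1/48)*sqrt(897), a' = 11/16 - (1/48)*sqrt(897). At the order-1 pole a set g(β) = (β - a)*(rational part) = [17*β/12 - 13/10] / (β - a').
Simple pole: residue = g(a) at a = 11/16 + (1/48)*sqrt(897), which is 17/24 - (313/35880)*sqrt(897).
List the singular points by increasing real part (a conjugate pair: the negative imaginary part first).

Radius of convergence at 0: 11/16 - (1/48)*sqrt(897).
At 11/16 - (1/48)*sqrt(897): a pole of order 1; residue 17/24 + (313/35880)*sqrt(897).
At 6/5: an algebraic (square-root) branch point.
At 11/16 + (1/48)*sqrt(897): a pole of order 1; residue 17/24 - (313/35880)*sqrt(897).


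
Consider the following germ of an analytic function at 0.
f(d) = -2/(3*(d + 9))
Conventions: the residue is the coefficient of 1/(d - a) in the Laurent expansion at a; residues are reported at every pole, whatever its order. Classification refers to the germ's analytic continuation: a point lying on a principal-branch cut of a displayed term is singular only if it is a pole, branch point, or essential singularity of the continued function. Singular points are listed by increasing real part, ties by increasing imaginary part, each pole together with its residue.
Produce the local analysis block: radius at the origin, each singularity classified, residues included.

Denominator factor (d + 9): pole of order 1 at -9, modulus 9.
The radius of convergence is the smallest modulus among the singular points: 9.
At the order-1 pole -9 set g(d) = (d - (-9))*f(d) = -2/3.
Simple pole: residue = g(a) at a = -9, which is -2/3.

Radius of convergence at 0: 9.
At -9: a pole of order 1; residue -2/3.


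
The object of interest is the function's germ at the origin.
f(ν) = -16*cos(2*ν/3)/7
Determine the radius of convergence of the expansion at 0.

The factor cos(2*ν/3) is entire and contributes no finite singular point.
The polynomial part has no poles.
No finite singular points: the Taylor series at 0 converges everywhere.

The radius of convergence is infinite.


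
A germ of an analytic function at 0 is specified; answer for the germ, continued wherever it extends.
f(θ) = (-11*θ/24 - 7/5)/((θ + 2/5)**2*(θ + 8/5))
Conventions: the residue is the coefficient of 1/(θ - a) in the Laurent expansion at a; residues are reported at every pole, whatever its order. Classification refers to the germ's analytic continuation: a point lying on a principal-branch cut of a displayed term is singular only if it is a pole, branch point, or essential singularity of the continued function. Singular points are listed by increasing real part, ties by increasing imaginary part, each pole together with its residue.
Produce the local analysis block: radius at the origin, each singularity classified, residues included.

Denominator factor (θ + 2/5)^2: pole of order 2 at -2/5, modulus 2/5.
Denominator factor (θ + 8/5): pole of order 1 at -8/5, modulus 8/5.
The radius of convergence is the smallest modulus among the singular points: 2/5.
At the order-1 pole -8/5 set g(θ) = (θ - (-8/5))*f(θ) = (-11*θ/24 - 7/5)/(θ + 2/5)**2.
Simple pole: residue = g(a) at a = -8/5, which is -25/54.
At the order-2 pole -2/5 set g(θ) = (θ - (-2/5))^2*f(θ) = (-11*θ/24 - 7/5)/(θ + 8/5).
Order-2 pole: residue = g'(a); g'(-2/5) = 25/54, so the residue is 25/54.
List the singular points by increasing real part (a conjugate pair: the negative imaginary part first).

Radius of convergence at 0: 2/5.
At -8/5: a pole of order 1; residue -25/54.
At -2/5: a pole of order 2; residue 25/54.


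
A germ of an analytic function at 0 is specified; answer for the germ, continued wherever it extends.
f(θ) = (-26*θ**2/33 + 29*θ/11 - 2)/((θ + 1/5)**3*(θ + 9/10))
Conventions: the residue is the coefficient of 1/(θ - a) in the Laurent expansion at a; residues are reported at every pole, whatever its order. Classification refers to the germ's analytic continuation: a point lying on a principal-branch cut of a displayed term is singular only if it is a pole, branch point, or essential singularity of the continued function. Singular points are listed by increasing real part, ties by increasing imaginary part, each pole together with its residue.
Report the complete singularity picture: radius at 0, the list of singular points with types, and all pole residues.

Radius of convergence at 0: 1/5.
At -9/10: a pole of order 1; residue 55120/3773.
At -1/5: a pole of order 3; residue -55120/3773.

Denominator factor (θ + 9/10): pole of order 1 at -9/10, modulus 9/10.
Denominator factor (θ + 1/5)^3: pole of order 3 at -1/5, modulus 1/5.
The radius of convergence is the smallest modulus among the singular points: 1/5.
At the order-1 pole -9/10 set g(θ) = (θ - (-9/10))*f(θ) = (-26*θ**2/33 + 29*θ/11 - 2)/(θ + 1/5)**3.
Simple pole: residue = g(a) at a = -9/10, which is 55120/3773.
At the order-3 pole -1/5 set g(θ) = (θ - (-1/5))^3*f(θ) = (-26*θ**2/33 + 29*θ/11 - 2)/(θ + 9/10).
Order-3 pole: residue = g''(a)/2; g''(-1/5) = -110240/3773, so the residue is -55120/3773.
List the singular points by increasing real part (a conjugate pair: the negative imaginary part first).


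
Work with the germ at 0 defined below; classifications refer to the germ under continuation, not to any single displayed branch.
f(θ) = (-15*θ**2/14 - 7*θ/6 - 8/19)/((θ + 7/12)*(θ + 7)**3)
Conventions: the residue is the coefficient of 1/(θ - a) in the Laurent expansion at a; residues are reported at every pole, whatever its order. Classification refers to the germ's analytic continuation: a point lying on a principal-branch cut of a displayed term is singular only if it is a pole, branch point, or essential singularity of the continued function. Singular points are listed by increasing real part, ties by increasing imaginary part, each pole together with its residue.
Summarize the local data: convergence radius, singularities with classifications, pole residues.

Radius of convergence at 0: 7/12.
At -7: a pole of order 3; residue 3450/8674127.
At -7/12: a pole of order 1; residue -3450/8674127.

Denominator factor (θ + 7/12): pole of order 1 at -7/12, modulus 7/12.
Denominator factor (θ + 7)^3: pole of order 3 at -7, modulus 7.
The radius of convergence is the smallest modulus among the singular points: 7/12.
At the order-3 pole -7 set g(θ) = (θ - (-7))^3*f(θ) = (-15*θ**2/14 - 7*θ/6 - 8/19)/(θ + 7/12).
Order-3 pole: residue = g''(a)/2; g''(-7) = 6900/8674127, so the residue is 3450/8674127.
At the order-1 pole -7/12 set g(θ) = (θ - (-7/12))*f(θ) = (-15*θ**2/14 - 7*θ/6 - 8/19)/(θ + 7)**3.
Simple pole: residue = g(a) at a = -7/12, which is -3450/8674127.
List the singular points by increasing real part (a conjugate pair: the negative imaginary part first).


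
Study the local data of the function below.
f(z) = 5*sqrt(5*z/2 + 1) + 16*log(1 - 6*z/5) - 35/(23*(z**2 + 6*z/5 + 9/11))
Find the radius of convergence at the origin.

Denominator factor (z**2 + 6*z/5 + 9/11): discriminant -504/275, complex-conjugate roots (-3/5) + ((3/55)*sqrt(154))*i and (-3/5) - ((3/55)*sqrt(154))*i; poles of order 1, moduli (3/11)*sqrt(11) and (3/11)*sqrt(11).
Branch term (16)*log(1 - z/(5/6)): its argument vanishes at z = 5/6, a logarithmic branch point, modulus 5/6.
Branch term (5)*sqrt(1 - z/(-2/5)): its argument vanishes at z = -2/5, a square-root branch point, modulus 2/5.
The radius of convergence is the smallest modulus among the singular points: 2/5.

The radius of convergence is 2/5.


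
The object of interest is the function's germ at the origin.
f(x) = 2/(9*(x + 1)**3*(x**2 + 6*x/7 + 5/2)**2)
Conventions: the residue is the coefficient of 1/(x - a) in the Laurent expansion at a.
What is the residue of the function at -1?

The residue is -105056/16867449.

At the order-3 pole -1 set g(x) = (x - (-1))^3*f(x) = 2/(9*(x**2 + 6*x/7 + 5/2)**2).
Order-3 pole: residue = g''(a)/2; g''(-1) = -210112/16867449, so the residue is -105056/16867449.


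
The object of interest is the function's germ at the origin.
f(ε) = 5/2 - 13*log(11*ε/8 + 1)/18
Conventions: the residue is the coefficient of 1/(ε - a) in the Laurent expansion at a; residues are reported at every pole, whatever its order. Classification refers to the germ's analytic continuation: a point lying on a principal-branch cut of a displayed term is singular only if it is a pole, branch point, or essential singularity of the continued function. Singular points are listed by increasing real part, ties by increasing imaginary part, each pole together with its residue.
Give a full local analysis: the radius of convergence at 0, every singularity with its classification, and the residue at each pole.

Branch term (-13/18)*log(1 - ε/(-8/11)): its argument vanishes at ε = -8/11, a logarithmic branch point, modulus 8/11.
The radius of convergence is the smallest modulus among the singular points: 8/11.

Radius of convergence at 0: 8/11.
At -8/11: a logarithmic branch point.


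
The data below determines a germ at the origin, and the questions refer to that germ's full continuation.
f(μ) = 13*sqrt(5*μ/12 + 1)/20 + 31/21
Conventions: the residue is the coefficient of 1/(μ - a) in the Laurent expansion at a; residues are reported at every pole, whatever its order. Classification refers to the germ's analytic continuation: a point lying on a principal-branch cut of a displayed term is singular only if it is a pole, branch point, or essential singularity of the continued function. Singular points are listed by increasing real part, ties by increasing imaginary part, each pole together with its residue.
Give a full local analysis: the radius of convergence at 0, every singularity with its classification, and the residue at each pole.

Branch term (13/20)*sqrt(1 - μ/(-12/5)): its argument vanishes at μ = -12/5, a square-root branch point, modulus 12/5.
The radius of convergence is the smallest modulus among the singular points: 12/5.

Radius of convergence at 0: 12/5.
At -12/5: an algebraic (square-root) branch point.


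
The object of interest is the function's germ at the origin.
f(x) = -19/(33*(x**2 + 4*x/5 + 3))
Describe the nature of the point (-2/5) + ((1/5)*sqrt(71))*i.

The point is a pole of order 1.

The denominator factor x**2 + 4*x/5 + 3 vanishes at (-2/5) + ((1/5)*sqrt(71))*i and appears to the power 1; the numerator there equals -19/33, nonzero, and no other factor vanishes.
Hence a pole whose order is the multiplicity, 1.


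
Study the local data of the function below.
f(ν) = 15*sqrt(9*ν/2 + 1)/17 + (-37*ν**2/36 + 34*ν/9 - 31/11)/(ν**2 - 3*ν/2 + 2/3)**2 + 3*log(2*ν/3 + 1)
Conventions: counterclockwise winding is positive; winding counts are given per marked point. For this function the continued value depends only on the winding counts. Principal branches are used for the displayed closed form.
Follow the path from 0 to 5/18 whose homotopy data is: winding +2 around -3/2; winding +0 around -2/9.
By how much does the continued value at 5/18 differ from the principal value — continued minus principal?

Continued minus principal equals (12)*pi*i.

The rational part is single-valued and drops out of the difference; each branch term changes only by its own monodromy.
(3)*log(1 - ν/(-3/2)): each positive loop around -3/2 adds 2*pi*i to the log, so winding +2 contributes (3)*(2)*2*pi*i = (12)*pi*i.
(15/17)*sqrt(1 - ν/(-2/9)): winding +0 is even, the square root returns to the same sheet, contribution 0.
Summing the contributions at ν = 5/18 gives (12)*pi*i.


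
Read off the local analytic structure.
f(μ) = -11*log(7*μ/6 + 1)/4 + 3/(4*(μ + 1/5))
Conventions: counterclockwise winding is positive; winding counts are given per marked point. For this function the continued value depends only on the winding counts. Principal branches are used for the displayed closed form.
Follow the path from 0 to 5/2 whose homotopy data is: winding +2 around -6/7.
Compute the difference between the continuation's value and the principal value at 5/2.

The rational part is single-valued and drops out of the difference; each branch term changes only by its own monodromy.
(-11/4)*log(1 - μ/(-6/7)): each positive loop around -6/7 adds 2*pi*i to the log, so winding +2 contributes (-11/4)*(2)*2*pi*i = -(11)*pi*i.
Summing the contributions at μ = 5/2 gives -(11)*pi*i.

Continued minus principal equals -(11)*pi*i.
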